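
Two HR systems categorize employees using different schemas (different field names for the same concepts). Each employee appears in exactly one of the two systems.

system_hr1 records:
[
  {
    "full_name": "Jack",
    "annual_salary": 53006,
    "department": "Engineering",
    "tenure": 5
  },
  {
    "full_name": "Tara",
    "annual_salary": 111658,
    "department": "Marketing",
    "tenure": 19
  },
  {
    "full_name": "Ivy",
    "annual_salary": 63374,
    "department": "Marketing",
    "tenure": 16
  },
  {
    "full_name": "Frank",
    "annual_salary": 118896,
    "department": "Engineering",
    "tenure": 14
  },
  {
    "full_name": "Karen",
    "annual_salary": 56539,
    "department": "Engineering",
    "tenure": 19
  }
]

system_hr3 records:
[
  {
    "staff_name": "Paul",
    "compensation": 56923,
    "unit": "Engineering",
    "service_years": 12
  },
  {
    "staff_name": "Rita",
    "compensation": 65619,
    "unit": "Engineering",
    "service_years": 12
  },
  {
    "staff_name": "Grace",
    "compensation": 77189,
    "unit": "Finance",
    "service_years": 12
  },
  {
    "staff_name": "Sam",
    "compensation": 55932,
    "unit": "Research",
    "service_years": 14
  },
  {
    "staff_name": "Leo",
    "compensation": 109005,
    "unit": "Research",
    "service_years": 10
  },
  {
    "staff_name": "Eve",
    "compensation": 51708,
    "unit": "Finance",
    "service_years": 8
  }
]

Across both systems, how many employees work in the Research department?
2

Schema mapping: "department" (system_hr1) = "unit" (system_hr3) = department

Research employees in system_hr1: 0
Research employees in system_hr3: 2

Total in Research: 0 + 2 = 2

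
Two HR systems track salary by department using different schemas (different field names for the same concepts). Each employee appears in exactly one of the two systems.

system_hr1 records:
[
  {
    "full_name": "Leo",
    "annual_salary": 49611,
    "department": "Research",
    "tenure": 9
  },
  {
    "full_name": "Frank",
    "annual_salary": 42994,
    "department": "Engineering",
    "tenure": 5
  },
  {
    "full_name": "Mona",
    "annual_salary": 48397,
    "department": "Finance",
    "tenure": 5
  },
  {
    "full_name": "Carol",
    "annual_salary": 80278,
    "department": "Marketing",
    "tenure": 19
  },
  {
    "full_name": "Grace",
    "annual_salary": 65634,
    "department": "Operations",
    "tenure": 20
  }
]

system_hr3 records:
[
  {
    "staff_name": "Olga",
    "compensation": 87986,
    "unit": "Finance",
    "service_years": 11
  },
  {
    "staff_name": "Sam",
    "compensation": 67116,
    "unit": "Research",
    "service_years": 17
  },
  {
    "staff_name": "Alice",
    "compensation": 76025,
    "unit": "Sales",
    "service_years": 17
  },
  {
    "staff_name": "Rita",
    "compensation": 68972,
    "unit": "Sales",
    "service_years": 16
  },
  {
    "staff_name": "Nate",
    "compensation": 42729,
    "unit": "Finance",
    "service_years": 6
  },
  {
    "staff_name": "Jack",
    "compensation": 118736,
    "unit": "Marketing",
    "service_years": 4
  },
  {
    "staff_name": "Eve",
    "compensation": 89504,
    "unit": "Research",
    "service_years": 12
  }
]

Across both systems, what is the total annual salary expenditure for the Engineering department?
42994

Schema mappings:
- "department" (system_hr1) = "unit" (system_hr3) = department
- "annual_salary" (system_hr1) = "compensation" (system_hr3) = salary

Engineering salaries from system_hr1: 42994
Engineering salaries from system_hr3: 0

Total: 42994 + 0 = 42994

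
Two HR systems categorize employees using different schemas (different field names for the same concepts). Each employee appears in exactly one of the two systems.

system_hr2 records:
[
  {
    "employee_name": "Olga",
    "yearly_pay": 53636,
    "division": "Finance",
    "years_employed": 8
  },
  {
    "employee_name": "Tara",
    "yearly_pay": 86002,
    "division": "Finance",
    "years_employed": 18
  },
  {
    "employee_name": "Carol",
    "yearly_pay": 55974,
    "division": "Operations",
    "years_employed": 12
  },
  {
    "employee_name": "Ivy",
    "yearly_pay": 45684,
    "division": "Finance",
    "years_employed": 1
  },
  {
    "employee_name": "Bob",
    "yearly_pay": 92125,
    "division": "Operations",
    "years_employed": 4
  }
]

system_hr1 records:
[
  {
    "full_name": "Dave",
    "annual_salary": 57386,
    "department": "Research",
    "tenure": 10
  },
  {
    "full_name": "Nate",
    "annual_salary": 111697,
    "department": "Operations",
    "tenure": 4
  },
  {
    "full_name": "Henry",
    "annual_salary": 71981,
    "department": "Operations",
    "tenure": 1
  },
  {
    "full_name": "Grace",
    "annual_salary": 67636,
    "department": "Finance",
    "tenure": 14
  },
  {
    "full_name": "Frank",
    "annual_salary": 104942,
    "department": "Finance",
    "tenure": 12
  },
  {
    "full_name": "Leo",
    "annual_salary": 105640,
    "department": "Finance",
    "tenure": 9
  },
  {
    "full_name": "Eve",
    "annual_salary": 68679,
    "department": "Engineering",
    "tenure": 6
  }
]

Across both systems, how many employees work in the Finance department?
6

Schema mapping: "division" (system_hr2) = "department" (system_hr1) = department

Finance employees in system_hr2: 3
Finance employees in system_hr1: 3

Total in Finance: 3 + 3 = 6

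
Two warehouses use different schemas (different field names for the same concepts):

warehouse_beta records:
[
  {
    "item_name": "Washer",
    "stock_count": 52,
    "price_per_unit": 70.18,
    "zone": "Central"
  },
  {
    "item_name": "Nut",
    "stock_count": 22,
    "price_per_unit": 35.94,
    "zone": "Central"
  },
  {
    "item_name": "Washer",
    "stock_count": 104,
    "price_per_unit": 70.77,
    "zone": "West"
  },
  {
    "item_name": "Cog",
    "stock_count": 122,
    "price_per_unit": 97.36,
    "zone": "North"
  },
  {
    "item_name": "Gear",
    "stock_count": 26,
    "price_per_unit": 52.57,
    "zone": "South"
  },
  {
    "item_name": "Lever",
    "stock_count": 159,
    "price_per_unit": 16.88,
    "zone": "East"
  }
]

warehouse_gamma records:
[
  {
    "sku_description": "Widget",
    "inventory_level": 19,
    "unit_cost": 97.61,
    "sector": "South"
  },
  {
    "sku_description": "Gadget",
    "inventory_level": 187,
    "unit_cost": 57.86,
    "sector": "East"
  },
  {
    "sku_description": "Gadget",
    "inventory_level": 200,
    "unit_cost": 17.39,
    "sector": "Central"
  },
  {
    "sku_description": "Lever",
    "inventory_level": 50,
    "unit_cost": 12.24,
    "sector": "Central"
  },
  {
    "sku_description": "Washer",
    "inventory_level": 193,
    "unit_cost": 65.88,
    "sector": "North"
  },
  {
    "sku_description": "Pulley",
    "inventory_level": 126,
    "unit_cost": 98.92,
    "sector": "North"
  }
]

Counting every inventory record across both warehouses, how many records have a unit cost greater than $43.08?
8

Schema mapping: "price_per_unit" (warehouse_beta) = "unit_cost" (warehouse_gamma) = unit cost

Records > $43.08 in warehouse_beta: 4
Records > $43.08 in warehouse_gamma: 4

Total count: 4 + 4 = 8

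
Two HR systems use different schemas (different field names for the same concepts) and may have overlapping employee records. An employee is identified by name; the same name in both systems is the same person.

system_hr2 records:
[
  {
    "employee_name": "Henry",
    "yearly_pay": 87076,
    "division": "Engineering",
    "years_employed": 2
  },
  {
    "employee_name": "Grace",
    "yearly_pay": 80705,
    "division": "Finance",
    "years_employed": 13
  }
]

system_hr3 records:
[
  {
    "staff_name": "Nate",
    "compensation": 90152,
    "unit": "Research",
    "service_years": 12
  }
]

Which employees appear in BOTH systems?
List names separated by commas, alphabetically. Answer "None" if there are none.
None

Schema mapping: "employee_name" (system_hr2) = "staff_name" (system_hr3) = employee name

Names in system_hr2: ['Grace', 'Henry']
Names in system_hr3: ['Nate']

Intersection: None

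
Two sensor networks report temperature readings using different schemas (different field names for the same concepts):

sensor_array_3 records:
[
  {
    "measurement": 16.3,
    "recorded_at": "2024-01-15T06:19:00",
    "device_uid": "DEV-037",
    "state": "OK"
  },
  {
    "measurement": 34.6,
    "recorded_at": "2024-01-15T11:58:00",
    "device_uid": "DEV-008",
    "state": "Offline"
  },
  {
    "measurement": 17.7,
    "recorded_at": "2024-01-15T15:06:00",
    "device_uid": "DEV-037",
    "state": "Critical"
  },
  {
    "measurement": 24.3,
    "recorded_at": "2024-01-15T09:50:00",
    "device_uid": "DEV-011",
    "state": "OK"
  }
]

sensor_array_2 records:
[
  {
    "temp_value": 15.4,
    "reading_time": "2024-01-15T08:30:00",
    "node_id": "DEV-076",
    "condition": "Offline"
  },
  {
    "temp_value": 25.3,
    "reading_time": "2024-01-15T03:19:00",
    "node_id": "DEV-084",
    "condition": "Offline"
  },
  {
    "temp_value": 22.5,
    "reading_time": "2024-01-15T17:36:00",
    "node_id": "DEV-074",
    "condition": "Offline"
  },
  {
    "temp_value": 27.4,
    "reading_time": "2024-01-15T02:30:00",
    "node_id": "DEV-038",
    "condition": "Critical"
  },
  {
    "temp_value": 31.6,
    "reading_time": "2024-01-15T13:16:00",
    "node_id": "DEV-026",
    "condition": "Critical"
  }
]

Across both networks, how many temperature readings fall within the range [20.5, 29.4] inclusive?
4

Schema mapping: "measurement" (sensor_array_3) = "temp_value" (sensor_array_2) = temperature

Readings in [20.5, 29.4] from sensor_array_3: 1
Readings in [20.5, 29.4] from sensor_array_2: 3

Total count: 1 + 3 = 4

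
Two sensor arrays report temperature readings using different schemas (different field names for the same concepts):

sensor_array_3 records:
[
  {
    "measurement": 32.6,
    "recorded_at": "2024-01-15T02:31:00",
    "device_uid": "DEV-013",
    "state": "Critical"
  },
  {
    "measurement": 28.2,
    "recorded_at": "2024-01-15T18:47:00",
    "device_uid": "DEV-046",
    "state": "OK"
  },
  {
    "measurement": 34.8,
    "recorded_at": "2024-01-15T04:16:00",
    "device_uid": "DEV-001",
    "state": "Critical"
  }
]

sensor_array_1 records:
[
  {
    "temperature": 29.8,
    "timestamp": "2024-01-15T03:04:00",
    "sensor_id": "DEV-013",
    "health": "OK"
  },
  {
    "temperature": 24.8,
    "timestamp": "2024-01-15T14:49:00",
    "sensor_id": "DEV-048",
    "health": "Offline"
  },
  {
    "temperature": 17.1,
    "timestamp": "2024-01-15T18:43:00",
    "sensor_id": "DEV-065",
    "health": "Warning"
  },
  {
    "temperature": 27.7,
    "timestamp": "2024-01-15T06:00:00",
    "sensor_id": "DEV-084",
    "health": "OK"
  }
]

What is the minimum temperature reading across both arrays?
17.1

Schema mapping: "measurement" (sensor_array_3) = "temperature" (sensor_array_1) = temperature reading

Minimum in sensor_array_3: 28.2
Minimum in sensor_array_1: 17.1

Overall minimum: min(28.2, 17.1) = 17.1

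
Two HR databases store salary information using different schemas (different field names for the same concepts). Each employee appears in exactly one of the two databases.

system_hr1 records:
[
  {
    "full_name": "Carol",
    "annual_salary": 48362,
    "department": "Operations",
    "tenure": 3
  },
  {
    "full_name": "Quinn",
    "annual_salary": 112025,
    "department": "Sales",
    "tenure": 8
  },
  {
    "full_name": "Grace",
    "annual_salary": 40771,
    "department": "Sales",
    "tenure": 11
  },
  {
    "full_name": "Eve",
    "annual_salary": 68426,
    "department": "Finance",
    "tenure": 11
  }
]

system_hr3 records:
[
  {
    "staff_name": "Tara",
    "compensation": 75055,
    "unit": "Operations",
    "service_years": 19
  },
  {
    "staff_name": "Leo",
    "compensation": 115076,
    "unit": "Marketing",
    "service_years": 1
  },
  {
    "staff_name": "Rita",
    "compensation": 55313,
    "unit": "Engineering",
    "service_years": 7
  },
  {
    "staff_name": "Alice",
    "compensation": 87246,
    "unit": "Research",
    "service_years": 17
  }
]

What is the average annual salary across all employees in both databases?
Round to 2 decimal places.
75284.25

Schema mapping: "annual_salary" (system_hr1) = "compensation" (system_hr3) = annual salary

All salaries: [48362, 112025, 40771, 68426, 75055, 115076, 55313, 87246]
Sum: 602274
Count: 8
Average: 602274 / 8 = 75284.25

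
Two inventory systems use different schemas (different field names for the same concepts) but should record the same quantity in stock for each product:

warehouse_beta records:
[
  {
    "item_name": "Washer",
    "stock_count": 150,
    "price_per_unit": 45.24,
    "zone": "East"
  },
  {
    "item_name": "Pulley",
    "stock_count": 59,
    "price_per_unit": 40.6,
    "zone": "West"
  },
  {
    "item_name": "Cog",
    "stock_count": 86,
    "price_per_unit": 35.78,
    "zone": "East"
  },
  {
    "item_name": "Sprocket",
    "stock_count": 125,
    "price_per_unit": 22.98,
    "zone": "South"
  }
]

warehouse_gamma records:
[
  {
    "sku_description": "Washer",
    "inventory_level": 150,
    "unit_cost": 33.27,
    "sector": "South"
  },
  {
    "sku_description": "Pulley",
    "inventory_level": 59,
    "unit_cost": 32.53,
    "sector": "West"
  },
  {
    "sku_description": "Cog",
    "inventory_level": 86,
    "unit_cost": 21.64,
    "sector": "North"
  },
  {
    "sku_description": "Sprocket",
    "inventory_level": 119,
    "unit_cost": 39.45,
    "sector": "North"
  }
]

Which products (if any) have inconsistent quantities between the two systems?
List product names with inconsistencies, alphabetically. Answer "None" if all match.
Sprocket

Schema mappings:
- "item_name" (warehouse_beta) = "sku_description" (warehouse_gamma) = product name
- "stock_count" (warehouse_beta) = "inventory_level" (warehouse_gamma) = quantity

Comparison:
  Washer: 150 vs 150 - MATCH
  Pulley: 59 vs 59 - MATCH
  Cog: 86 vs 86 - MATCH
  Sprocket: 125 vs 119 - MISMATCH

Products with inconsistencies: Sprocket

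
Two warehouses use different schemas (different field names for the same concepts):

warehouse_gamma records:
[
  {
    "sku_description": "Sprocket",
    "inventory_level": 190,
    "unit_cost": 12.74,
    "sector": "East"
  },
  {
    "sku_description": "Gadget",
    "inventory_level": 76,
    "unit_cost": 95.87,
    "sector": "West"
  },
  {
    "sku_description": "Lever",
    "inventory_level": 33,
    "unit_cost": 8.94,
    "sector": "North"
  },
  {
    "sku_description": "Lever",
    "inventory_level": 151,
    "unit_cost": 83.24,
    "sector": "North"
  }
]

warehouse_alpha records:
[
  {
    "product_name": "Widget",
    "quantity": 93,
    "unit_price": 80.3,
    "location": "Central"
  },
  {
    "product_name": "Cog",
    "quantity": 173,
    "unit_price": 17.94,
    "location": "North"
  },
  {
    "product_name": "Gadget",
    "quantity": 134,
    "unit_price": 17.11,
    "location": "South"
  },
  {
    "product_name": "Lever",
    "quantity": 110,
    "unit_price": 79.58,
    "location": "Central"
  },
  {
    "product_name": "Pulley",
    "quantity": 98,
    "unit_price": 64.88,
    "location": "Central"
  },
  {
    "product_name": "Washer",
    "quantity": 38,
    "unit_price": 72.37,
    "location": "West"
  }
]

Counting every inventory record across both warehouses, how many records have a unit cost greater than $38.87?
6

Schema mapping: "unit_cost" (warehouse_gamma) = "unit_price" (warehouse_alpha) = unit cost

Records > $38.87 in warehouse_gamma: 2
Records > $38.87 in warehouse_alpha: 4

Total count: 2 + 4 = 6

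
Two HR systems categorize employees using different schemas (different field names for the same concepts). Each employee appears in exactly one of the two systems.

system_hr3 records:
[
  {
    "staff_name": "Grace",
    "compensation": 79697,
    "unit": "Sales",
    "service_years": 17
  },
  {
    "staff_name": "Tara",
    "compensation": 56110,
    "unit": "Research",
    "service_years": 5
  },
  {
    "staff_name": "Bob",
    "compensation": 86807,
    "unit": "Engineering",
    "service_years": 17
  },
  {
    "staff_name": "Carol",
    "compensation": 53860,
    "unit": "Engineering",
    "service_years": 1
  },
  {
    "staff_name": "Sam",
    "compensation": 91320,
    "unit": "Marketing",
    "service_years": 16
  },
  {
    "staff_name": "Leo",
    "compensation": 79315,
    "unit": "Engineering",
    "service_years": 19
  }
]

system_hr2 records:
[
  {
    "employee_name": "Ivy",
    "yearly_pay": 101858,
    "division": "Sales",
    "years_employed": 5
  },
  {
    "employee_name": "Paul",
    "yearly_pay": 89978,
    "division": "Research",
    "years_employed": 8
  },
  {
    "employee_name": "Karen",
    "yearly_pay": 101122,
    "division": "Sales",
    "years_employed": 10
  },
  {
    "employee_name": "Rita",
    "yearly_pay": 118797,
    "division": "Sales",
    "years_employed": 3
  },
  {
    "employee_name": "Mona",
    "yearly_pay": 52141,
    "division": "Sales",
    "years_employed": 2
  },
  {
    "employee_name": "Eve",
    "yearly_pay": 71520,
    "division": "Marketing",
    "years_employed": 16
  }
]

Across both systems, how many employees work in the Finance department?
0

Schema mapping: "unit" (system_hr3) = "division" (system_hr2) = department

Finance employees in system_hr3: 0
Finance employees in system_hr2: 0

Total in Finance: 0 + 0 = 0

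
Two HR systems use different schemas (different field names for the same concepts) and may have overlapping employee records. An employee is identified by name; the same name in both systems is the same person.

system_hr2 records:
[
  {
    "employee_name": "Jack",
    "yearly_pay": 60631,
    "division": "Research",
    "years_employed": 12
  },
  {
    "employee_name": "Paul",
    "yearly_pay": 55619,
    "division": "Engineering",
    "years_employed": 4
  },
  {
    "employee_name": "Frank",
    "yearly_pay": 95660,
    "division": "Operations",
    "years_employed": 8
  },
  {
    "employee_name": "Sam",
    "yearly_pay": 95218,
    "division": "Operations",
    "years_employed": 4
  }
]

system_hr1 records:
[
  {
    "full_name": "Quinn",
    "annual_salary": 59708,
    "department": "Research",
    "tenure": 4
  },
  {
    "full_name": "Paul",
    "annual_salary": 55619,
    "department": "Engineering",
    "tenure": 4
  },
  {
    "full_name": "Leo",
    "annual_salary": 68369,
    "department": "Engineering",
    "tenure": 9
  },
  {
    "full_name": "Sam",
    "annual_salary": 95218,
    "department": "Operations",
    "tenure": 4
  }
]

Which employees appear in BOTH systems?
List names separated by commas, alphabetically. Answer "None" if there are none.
Paul, Sam

Schema mapping: "employee_name" (system_hr2) = "full_name" (system_hr1) = employee name

Names in system_hr2: ['Frank', 'Jack', 'Paul', 'Sam']
Names in system_hr1: ['Leo', 'Paul', 'Quinn', 'Sam']

Intersection: ['Paul', 'Sam']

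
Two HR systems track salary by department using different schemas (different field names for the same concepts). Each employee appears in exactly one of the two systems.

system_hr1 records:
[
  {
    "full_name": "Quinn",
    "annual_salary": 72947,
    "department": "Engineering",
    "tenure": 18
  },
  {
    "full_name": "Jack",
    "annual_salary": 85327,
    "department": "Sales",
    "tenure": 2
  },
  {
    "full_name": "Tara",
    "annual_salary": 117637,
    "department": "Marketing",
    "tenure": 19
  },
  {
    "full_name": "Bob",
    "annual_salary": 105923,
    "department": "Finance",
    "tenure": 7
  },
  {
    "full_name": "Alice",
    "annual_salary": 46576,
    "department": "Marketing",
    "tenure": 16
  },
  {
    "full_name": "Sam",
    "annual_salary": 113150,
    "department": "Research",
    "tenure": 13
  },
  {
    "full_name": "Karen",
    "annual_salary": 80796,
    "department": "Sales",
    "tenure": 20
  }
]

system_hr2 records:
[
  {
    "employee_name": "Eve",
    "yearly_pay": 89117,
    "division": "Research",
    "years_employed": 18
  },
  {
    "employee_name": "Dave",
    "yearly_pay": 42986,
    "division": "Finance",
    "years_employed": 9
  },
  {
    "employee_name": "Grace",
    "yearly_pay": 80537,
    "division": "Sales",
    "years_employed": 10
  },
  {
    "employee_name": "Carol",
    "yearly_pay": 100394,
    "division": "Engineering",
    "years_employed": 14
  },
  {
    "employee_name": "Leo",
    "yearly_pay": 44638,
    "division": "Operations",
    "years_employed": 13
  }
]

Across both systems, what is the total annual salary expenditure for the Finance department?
148909

Schema mappings:
- "department" (system_hr1) = "division" (system_hr2) = department
- "annual_salary" (system_hr1) = "yearly_pay" (system_hr2) = salary

Finance salaries from system_hr1: 105923
Finance salaries from system_hr2: 42986

Total: 105923 + 42986 = 148909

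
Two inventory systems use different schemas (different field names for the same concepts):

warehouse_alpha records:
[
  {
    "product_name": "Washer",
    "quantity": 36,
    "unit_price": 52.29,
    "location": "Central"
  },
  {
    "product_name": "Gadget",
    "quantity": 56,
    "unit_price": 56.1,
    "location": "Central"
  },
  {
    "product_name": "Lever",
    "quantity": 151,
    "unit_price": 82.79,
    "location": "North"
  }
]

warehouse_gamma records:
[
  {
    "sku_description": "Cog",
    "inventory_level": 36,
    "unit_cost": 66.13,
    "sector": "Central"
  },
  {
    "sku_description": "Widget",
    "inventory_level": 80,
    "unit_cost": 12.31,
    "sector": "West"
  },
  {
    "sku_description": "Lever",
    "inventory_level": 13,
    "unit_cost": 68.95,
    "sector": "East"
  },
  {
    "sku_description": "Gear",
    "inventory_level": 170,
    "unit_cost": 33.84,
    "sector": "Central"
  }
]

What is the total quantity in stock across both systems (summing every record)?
542

To reconcile these schemas, identify the field holding the quantity in stock in each system:
1. In warehouse_alpha it is "quantity"
2. In warehouse_gamma it is "inventory_level"

From warehouse_alpha: 36 + 56 + 151 = 243
From warehouse_gamma: 36 + 80 + 13 + 170 = 299

Total: 243 + 299 = 542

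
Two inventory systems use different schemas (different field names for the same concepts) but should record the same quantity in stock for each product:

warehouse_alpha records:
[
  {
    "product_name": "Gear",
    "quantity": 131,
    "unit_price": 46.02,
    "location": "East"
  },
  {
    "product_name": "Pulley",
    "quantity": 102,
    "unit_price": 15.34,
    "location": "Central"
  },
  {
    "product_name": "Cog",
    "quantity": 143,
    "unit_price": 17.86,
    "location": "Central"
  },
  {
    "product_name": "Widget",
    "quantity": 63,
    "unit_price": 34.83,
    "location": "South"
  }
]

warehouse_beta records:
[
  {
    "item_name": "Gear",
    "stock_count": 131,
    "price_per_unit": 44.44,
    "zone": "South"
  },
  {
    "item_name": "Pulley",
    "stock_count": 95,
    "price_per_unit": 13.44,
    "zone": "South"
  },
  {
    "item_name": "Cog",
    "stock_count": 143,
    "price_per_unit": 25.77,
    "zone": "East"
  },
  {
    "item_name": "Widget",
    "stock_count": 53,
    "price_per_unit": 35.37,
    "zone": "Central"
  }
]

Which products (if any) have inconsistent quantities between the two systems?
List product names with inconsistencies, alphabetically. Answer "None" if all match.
Pulley, Widget

Schema mappings:
- "product_name" (warehouse_alpha) = "item_name" (warehouse_beta) = product name
- "quantity" (warehouse_alpha) = "stock_count" (warehouse_beta) = quantity

Comparison:
  Gear: 131 vs 131 - MATCH
  Pulley: 102 vs 95 - MISMATCH
  Cog: 143 vs 143 - MATCH
  Widget: 63 vs 53 - MISMATCH

Products with inconsistencies: Pulley, Widget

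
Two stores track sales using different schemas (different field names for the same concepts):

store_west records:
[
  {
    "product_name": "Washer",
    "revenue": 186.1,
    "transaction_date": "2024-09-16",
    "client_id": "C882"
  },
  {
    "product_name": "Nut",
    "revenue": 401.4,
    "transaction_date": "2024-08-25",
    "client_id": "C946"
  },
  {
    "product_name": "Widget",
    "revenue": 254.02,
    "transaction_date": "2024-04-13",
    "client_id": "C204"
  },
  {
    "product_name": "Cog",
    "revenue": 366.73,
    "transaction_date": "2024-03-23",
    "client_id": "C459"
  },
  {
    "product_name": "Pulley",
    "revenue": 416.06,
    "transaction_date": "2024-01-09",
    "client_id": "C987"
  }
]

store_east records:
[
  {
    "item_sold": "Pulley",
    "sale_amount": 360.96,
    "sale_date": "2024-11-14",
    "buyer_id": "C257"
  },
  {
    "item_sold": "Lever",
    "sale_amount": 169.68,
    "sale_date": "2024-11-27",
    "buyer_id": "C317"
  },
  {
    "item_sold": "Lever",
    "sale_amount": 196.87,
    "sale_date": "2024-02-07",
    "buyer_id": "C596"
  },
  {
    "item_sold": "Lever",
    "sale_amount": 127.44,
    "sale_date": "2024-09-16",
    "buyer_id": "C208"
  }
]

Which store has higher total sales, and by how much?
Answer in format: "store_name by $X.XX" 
store_west by $769.36

Schema mapping: "revenue" (store_west) = "sale_amount" (store_east) = sale amount

Total for store_west: 1624.31
Total for store_east: 854.95

Difference: |1624.31 - 854.95| = 769.36
store_west has higher sales by $769.36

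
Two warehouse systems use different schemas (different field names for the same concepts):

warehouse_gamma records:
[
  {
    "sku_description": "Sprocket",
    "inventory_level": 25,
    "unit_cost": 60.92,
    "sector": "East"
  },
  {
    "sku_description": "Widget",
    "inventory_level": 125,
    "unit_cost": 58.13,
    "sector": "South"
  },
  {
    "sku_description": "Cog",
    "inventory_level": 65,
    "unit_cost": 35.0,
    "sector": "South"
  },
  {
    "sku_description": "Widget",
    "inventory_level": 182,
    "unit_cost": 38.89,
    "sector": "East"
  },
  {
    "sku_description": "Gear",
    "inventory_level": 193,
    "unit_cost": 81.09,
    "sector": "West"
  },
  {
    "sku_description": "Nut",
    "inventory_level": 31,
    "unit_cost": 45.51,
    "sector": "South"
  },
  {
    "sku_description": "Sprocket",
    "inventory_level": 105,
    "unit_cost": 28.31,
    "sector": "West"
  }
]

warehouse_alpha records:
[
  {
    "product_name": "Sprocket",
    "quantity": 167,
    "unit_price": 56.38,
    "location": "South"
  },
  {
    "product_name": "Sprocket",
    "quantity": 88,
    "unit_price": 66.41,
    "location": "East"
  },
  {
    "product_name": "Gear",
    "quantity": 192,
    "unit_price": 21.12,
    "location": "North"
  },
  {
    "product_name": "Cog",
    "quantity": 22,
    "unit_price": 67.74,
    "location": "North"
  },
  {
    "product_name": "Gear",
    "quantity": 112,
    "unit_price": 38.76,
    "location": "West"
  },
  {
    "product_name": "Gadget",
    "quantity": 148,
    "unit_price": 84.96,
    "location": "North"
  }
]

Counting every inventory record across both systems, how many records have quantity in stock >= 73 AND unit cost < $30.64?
2

Schema mappings:
- "inventory_level" (warehouse_gamma) = "quantity" (warehouse_alpha) = quantity
- "unit_cost" (warehouse_gamma) = "unit_price" (warehouse_alpha) = unit cost

Records meeting both conditions in warehouse_gamma: 1
Records meeting both conditions in warehouse_alpha: 1

Total: 1 + 1 = 2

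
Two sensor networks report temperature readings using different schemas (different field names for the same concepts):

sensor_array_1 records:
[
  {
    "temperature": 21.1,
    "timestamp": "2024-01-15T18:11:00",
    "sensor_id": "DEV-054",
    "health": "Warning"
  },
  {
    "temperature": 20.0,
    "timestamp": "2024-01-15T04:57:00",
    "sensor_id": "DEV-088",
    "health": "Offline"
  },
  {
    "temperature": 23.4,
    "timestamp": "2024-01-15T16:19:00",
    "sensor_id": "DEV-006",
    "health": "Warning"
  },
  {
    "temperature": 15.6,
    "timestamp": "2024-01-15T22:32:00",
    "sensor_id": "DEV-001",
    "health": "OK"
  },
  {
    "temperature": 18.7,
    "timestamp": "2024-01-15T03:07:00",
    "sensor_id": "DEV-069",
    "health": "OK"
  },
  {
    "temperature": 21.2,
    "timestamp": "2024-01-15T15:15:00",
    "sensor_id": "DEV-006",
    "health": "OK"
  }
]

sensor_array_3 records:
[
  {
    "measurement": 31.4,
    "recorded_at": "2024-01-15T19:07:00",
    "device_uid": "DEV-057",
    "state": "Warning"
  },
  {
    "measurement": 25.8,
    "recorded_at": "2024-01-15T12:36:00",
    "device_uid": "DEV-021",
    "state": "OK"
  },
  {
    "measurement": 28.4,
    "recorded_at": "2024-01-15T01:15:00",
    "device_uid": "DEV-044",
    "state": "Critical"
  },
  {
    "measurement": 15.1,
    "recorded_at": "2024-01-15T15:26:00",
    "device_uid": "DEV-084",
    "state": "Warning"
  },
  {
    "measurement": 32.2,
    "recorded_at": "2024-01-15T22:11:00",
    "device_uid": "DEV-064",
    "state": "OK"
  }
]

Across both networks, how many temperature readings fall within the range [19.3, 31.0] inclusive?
6

Schema mapping: "temperature" (sensor_array_1) = "measurement" (sensor_array_3) = temperature

Readings in [19.3, 31.0] from sensor_array_1: 4
Readings in [19.3, 31.0] from sensor_array_3: 2

Total count: 4 + 2 = 6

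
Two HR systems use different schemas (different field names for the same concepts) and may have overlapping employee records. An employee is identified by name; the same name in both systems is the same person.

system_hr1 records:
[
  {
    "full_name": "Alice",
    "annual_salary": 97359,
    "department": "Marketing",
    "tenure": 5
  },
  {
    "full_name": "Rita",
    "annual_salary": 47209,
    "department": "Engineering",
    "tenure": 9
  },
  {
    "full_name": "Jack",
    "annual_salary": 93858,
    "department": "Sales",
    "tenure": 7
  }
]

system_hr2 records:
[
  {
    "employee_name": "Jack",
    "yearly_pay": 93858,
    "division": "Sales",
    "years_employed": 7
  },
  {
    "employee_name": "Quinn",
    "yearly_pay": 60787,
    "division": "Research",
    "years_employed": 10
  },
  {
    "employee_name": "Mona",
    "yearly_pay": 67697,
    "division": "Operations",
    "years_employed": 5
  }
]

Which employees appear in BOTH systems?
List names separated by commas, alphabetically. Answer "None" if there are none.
Jack

Schema mapping: "full_name" (system_hr1) = "employee_name" (system_hr2) = employee name

Names in system_hr1: ['Alice', 'Jack', 'Rita']
Names in system_hr2: ['Jack', 'Mona', 'Quinn']

Intersection: ['Jack']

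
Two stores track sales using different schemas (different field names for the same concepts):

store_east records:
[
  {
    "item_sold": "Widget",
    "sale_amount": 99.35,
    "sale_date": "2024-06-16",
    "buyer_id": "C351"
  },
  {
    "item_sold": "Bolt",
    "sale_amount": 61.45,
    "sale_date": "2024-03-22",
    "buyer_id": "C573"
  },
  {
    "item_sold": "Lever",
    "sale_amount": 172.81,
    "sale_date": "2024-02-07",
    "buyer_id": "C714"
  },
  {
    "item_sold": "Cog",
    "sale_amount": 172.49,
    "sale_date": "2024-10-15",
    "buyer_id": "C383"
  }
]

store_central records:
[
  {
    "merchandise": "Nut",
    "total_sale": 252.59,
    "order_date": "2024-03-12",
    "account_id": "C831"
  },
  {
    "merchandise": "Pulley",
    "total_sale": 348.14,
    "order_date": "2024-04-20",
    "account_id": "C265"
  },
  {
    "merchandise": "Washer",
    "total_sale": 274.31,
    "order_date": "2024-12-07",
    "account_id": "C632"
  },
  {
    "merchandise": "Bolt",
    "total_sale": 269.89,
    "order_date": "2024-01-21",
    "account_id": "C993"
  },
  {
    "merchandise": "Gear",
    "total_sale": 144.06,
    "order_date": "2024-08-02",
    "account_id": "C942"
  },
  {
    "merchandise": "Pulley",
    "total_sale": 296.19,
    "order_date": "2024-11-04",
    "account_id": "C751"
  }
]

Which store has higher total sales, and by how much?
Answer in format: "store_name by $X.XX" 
store_central by $1079.08

Schema mapping: "sale_amount" (store_east) = "total_sale" (store_central) = sale amount

Total for store_east: 506.10
Total for store_central: 1585.18

Difference: |506.10 - 1585.18| = 1079.08
store_central has higher sales by $1079.08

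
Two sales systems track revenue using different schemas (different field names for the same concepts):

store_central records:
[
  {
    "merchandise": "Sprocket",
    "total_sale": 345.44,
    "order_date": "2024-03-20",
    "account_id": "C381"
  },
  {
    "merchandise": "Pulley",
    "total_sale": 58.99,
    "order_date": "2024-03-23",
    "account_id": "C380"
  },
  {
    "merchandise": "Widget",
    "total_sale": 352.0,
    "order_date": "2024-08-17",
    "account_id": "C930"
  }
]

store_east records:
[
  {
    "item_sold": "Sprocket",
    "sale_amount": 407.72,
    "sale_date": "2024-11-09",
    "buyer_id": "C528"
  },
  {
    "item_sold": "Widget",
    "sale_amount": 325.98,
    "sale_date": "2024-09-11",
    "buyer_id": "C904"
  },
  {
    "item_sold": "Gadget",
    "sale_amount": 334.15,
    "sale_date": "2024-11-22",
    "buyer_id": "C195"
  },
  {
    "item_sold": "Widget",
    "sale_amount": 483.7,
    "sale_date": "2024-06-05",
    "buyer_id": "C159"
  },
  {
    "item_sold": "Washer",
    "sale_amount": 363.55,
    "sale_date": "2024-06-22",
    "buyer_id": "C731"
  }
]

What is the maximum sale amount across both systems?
483.7

Reconcile: "total_sale" (store_central) = "sale_amount" (store_east) = sale amount

Maximum in store_central: 352.0
Maximum in store_east: 483.7

Overall maximum: max(352.0, 483.7) = 483.7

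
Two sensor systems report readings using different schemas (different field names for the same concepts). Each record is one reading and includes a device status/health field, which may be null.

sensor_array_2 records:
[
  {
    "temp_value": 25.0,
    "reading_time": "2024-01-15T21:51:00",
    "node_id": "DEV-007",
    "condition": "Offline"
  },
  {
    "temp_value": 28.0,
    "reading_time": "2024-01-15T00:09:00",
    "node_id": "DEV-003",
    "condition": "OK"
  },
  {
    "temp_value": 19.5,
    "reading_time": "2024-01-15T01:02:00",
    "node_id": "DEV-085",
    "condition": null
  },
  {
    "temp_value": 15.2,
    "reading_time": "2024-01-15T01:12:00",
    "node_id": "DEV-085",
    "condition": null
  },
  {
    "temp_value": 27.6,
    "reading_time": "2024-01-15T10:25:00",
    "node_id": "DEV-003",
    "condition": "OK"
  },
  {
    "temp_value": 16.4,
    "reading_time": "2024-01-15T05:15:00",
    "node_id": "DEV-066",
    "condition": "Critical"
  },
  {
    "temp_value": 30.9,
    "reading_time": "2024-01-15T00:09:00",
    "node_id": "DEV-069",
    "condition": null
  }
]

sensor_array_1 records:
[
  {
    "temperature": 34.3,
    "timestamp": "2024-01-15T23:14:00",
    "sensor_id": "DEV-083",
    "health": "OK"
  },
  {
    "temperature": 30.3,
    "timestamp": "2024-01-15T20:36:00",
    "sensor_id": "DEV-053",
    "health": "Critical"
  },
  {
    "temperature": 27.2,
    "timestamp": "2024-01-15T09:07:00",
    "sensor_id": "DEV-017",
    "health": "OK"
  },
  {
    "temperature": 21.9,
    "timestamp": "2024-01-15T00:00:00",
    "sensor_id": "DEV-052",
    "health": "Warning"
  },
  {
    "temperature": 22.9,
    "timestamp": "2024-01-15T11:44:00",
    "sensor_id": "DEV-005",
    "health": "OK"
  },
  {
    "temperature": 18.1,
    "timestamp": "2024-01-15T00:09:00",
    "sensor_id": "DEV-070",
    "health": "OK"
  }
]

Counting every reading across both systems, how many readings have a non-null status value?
10

Schema mapping: "condition" (sensor_array_2) = "health" (sensor_array_1) = status

Non-null in sensor_array_2: 4
Non-null in sensor_array_1: 6

Total non-null: 4 + 6 = 10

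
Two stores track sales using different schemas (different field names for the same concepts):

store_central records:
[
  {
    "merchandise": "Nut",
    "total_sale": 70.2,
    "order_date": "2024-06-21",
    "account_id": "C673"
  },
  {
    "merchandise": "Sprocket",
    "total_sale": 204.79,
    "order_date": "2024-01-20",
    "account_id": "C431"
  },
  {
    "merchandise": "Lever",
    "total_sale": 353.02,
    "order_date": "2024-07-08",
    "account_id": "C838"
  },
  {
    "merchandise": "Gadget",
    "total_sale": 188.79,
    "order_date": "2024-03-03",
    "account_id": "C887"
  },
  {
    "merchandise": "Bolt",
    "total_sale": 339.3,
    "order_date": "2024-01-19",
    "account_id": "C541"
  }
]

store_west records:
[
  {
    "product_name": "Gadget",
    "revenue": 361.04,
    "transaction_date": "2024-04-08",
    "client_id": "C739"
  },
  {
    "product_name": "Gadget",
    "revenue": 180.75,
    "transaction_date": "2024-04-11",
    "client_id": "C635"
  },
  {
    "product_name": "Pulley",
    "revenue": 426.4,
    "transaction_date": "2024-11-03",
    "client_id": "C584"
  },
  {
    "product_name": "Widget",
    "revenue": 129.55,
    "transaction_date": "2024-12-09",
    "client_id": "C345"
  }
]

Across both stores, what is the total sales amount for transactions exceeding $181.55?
1873.34

Schema mapping: "total_sale" (store_central) = "revenue" (store_west) = sale amount

Sum of sales > $181.55 in store_central: 1085.9
Sum of sales > $181.55 in store_west: 787.44

Total: 1085.9 + 787.44 = 1873.34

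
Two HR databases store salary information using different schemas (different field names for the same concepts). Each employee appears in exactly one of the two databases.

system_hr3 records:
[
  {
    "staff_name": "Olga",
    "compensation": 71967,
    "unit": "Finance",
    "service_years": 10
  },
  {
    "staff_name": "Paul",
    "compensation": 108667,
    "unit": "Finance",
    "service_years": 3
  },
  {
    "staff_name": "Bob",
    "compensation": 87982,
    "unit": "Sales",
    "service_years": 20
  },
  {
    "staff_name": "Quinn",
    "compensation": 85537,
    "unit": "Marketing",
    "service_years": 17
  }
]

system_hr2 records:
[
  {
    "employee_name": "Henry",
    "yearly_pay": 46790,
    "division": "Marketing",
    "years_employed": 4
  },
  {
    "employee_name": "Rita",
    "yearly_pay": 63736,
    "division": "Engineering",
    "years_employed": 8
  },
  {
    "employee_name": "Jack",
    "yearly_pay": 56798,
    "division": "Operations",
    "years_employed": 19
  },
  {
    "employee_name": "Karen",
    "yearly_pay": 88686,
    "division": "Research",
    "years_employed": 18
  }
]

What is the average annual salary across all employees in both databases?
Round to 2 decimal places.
76270.38

Schema mapping: "compensation" (system_hr3) = "yearly_pay" (system_hr2) = annual salary

All salaries: [71967, 108667, 87982, 85537, 46790, 63736, 56798, 88686]
Sum: 610163
Count: 8
Average: 610163 / 8 = 76270.38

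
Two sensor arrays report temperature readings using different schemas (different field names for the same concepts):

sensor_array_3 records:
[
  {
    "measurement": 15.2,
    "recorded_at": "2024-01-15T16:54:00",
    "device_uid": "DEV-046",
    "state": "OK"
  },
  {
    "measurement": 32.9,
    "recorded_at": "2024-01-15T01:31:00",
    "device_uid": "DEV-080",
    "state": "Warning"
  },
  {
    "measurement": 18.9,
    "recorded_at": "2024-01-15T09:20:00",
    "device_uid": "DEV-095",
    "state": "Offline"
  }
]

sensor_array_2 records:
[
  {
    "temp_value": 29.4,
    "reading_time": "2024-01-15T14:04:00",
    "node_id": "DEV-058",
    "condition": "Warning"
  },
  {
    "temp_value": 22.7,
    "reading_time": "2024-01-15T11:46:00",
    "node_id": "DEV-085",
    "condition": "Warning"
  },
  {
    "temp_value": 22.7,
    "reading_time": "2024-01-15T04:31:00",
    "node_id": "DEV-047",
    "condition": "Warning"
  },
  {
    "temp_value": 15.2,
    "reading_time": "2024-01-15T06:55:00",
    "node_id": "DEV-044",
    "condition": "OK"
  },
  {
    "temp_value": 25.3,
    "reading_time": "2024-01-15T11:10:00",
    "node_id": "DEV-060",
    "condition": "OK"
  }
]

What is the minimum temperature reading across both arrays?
15.2

Schema mapping: "measurement" (sensor_array_3) = "temp_value" (sensor_array_2) = temperature reading

Minimum in sensor_array_3: 15.2
Minimum in sensor_array_2: 15.2

Overall minimum: min(15.2, 15.2) = 15.2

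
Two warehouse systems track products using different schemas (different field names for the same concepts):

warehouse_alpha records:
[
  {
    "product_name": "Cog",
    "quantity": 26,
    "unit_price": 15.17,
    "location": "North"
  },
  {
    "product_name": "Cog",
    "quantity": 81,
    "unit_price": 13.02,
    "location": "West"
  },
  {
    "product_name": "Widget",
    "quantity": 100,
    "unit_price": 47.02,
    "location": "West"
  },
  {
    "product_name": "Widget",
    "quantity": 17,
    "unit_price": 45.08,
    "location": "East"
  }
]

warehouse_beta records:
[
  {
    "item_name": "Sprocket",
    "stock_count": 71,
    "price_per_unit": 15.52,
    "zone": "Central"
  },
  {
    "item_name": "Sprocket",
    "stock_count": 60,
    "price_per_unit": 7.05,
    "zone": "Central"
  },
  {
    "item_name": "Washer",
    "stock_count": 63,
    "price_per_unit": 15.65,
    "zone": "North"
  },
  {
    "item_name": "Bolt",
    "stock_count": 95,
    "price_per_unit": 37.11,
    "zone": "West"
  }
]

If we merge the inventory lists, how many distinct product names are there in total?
5

Schema mapping: "product_name" (warehouse_alpha) = "item_name" (warehouse_beta) = product name

Products in warehouse_alpha: ['Cog', 'Widget']
Products in warehouse_beta: ['Bolt', 'Sprocket', 'Washer']

Union (unique products): ['Bolt', 'Cog', 'Sprocket', 'Washer', 'Widget']
Count: 5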